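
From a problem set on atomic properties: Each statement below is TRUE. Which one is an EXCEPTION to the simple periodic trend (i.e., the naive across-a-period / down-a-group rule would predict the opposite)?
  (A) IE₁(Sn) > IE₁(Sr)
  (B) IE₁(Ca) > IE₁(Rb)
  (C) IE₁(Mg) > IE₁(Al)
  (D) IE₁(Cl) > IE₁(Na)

(C)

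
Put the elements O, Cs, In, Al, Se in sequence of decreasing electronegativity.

O is in period 2, group 16; Al is in period 3, group 13; Se is in period 4, group 16; In is in period 5, group 13; Cs is in period 6, group 1.
Electronegativity increases across a period and decreases down a group, tracking effective nuclear charge and atomic size.
Neither a single period nor a single group — weigh both effects.
Al > Cs: both effects reinforce here, so Al is clearly the higher of the two.
In > Al: this pair runs against the simple trend — see the exception note.
Se > In: relative to In, both the across-period and down-group shifts push Se's electronegativity up.
O > Se: they share group 16; the group trend gives O the larger value.
Note the exception: In has a higher electronegativity than Al, contrary to the simple trend — poor shielding by filled d (and f) subshells raises the heavier element's effective nuclear charge more than the simple down-group trend predicts.
Tabulated electronegativity (Pauling): O 3.44, Al 1.61, Se 2.55, In 1.78, Cs 0.79.
So from highest to lowest: O > Se > In > Al > Cs.

O, Se, In, Al, Cs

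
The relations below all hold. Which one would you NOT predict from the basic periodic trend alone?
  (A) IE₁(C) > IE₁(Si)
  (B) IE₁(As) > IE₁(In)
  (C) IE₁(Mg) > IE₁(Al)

(C)

The general trend: first ionization energy increases across a period and decreases down a group.
(A) C (period 2, group 14) vs Si (period 3, group 14): the stated order agrees with the simple trend.
(B) As (period 4, group 15) vs In (period 5, group 13): the stated order agrees with the simple trend.
(C) Mg (period 3, group 2) vs Al (period 3, group 13): the stated order contradicts the simple trend.
The exception is (C): Al's single 3p electron is easier to remove than one from Mg's filled 3s².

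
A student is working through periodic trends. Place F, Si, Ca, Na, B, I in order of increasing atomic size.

F < B < Si < I < Na < Ca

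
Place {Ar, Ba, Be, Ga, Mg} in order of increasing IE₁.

Be is in period 2, group 2; Mg is in period 3, group 2; Ar is in period 3, group 18; Ga is in period 4, group 13; Ba is in period 6, group 2.
First ionization energy rises across a period (greater Z_eff holds electrons more tightly) and falls down a group (valence electrons are farther from the nucleus).
Neither a single period nor a single group — weigh both effects.
Ga > Ba: relative to Ba, both the across-period and down-group shifts push Ga's first ionization energy up.
Mg > Ga: the two effects oppose for this pair; the down-group effect wins (738 vs 579 kJ/mol).
Be > Mg: they share group 2; the group trend gives Be the larger value.
Ar > Be: period and group pull opposite ways; the across-period shift dominates (1521 vs 900 kJ/mol).
Approximate values (kJ/mol): Be 900, Mg 738, Ar 1521, Ga 579, Ba 503.
So from lowest to highest: Ba < Ga < Mg < Be < Ar.

Ba, Ga, Mg, Be, Ar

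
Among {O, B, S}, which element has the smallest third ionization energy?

S

IE_3 is the cost of taking one more electron from the +2 cation: O²⁺ still has 4 valence electrons; B²⁺ still has 1 valence electron; S²⁺ still has 4 valence electrons.
All are still removing valence electrons, so compare the +2 ions as you would atoms: IE_3 generally rises across a period (higher Z_eff) and falls down a group (larger shell), subject to the usual subshell exceptions.
Valence configurations: O²⁺ [He]2s²2p², B²⁺ [He]2s¹, S²⁺ [Ne]3s²3p².
Tabulated IE_3 (kJ/mol): O 5300, B 3660, S 3357.
Putting it together, IE_3: S < B < O.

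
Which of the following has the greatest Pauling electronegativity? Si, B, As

B is in period 2, group 13; Si is in period 3, group 14; As is in period 4, group 15.
Atoms toward the upper right of the periodic table pull bonding electrons most strongly.
These sit on a diagonal, where the across-period and down-group effects partly cancel.
B > Si: period and group pull opposite ways; the down-group shift dominates (2.04 vs 1.90).
As > B: period and group pull opposite ways; the across-period shift dominates (2.18 vs 2.04).
Tabulated electronegativity (Pauling): B 2.04, Si 1.90, As 2.18.
The greatest Pauling electronegativity among these belongs to As.

As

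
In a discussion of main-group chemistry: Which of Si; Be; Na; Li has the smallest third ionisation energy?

Si

The third ionization energy removes an electron from the +2 ion. For each element: Si²⁺ still has 2 valence electrons; Be²⁺ is the bare [He] core; Na²⁺ is already 1 electron into the core; Li²⁺ is already 1 electron into the core.
Pulling an electron out of a noble-gas core costs far more than removing a remaining valence electron, so Na, Li and Be sit at the high end of IE_3.
The numbers (kJ/mol): Si 3232, Be 14849, Na 6910, Li 11815.
Overall IE_3 order: Si < Na < Li < Be.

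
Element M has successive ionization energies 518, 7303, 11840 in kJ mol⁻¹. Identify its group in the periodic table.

Look for the largest jump between consecutive ionization energies: IE2/IE1 ≈ 14.1, far larger than any earlier ratio.
That jump marks the point where a core electron is being removed. So the atom has 1 valence electron.
A main-group element with 1 valence electron is in group 1.

Group 1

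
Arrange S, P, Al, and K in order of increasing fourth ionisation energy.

The fourth ionization energy removes an electron from the +3 ion. For each element: S³⁺ still has 3 valence electrons; P³⁺ still has 2 valence electrons; Al³⁺ is the bare [Ne] core; K³⁺ is already 2 electrons into the core.
Core electrons are held far more tightly than valence electrons, so K and Al top the IE_4 order.
Valence configurations: S³⁺ [Ne]3s²3p¹, P³⁺ [Ne]3s².
S³⁺ loses a lone 3p electron whereas P³⁺ must break into a filled 3s² pair, so IE_4(P) > IE_4(S) even though S has the higher nuclear charge.
The numbers (kJ/mol): S 4556, P 4964, Al 11577, K 5877.
So the fourth ionization energies run S < P < K < Al.

S < P < K < Al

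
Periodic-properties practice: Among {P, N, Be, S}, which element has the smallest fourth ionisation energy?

S

IE_4 is the cost of taking one more electron from the +3 cation: P³⁺ still has 2 valence electrons; N³⁺ still has 2 valence electrons; Be³⁺ is already 1 electron into the core; S³⁺ still has 3 valence electrons.
Core electrons are held far more tightly than valence electrons, so Be tops the IE_4 order.
Valence configurations: P³⁺ [Ne]3s², N³⁺ [He]2s², S³⁺ [Ne]3s²3p¹.
S³⁺ loses a lone 3p electron whereas P³⁺ must break into a filled 3s² pair, so IE_4(P) > IE_4(S) even though S has the higher nuclear charge.
Tabulated IE_4 (kJ/mol): P 4964, N 7475, Be 21007, S 4556.
Hence IE_4: S < P < N < Be.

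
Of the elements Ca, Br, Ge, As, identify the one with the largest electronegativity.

Ca is in period 4, group 2; Ge is in period 4, group 14; As is in period 4, group 15; Br is in period 4, group 17.
Smaller atoms with higher effective nuclear charge are more electronegative.
All lie in period 4, so electronegativity increases left to right.
The largest electronegativity among these belongs to Br.

Br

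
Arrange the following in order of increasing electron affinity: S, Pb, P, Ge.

Pb < P < Ge < S

Electron affinity generally becomes more exothermic across a period toward the halogens and less exothermic down a group.
Here both period and group differ, so the two effects have to be weighed against each other.
P > Pb: both effects reinforce here, so P is clearly the higher of the two.
Ge > P: this pair runs against the simple trend — see the exception note.
S > Ge: both effects reinforce here, so S is clearly the higher of the two.
Note the exception: Ge has a higher electron affinity than P, contrary to the simple trend — adding an electron to P's half-filled np³ subshell costs electron-pairing energy.
Approximate values (kJ/mol): P 72, S 200, Ge 119, Pb 35.
So from lowest to highest: Pb < P < Ge < S.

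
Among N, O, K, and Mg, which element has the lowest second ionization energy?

Mg

Consider each +1 ion: N⁺ still has 4 valence electrons; O⁺ still has 5 valence electrons; K⁺ is the bare [Ar] core; Mg⁺ still has 1 valence electron.
Usually core removal costs more than valence removal, but here the competition is close: a tightly held n=2 valence electron can cost more to remove than an n=3 core electron, so the actual values have to decide it.
Valence configurations: N⁺ [He]2s²2p², O⁺ [He]2s²2p³, Mg⁺ [Ne]3s¹.
Tabulated IE_2 (kJ/mol): N 2856, O 3388, K 3052, Mg 1451.
Hence IE_2: Mg < N < K < O.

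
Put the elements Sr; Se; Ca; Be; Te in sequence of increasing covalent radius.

Be is in period 2, group 2; Ca is in period 4, group 2; Se is in period 4, group 16; Sr is in period 5, group 2; Te is in period 5, group 16.
Moving right in a period, electrons are added to the same shell under a stronger nuclear pull, so atoms get smaller; moving down, a new shell is opened and atoms get larger.
Neither a single period nor a single group — weigh both effects.
Se > Be: the two effects oppose for this pair; the down-group effect wins (116 vs 102 pm).
Te > Se: they share group 16; the group trend gives Te the larger value.
Ca > Te: period and group pull opposite ways; the across-period shift dominates (171 vs 136 pm).
Sr > Ca: they share group 2; the group trend gives Sr the larger value.
Tabulated atomic radius (pm): Be 102, Ca 171, Se 116, Sr 185, Te 136.
So from smallest to largest: Be < Se < Te < Ca < Sr.

Be < Se < Te < Ca < Sr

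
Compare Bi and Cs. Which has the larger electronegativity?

Bi

Cs is in period 6, group 1; Bi is in period 6, group 15.
Electronegativity increases across a period and decreases down a group, tracking effective nuclear charge and atomic size.
All lie in period 6, so electronegativity increases left to right.
So Bi has the larger electronegativity (Bi > Cs).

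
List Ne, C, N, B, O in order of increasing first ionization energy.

B < C < O < N < Ne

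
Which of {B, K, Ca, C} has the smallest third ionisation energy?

B

Consider each +2 ion: B²⁺ still has 1 valence electron; K²⁺ is already 1 electron into the core; Ca²⁺ is the bare [Ar] core; C²⁺ still has 2 valence electrons.
Usually core removal costs more than valence removal, but here the competition is close: a tightly held n=2 valence electron can cost more to remove than an n=3 core electron, so the actual values have to decide it.
Valence configurations: B²⁺ [He]2s¹, C²⁺ [He]2s².
Approximate IE_3 values (kJ/mol): B 3660, K 4420, Ca 4912, C 4620.
Putting it together, IE_3: B < K < C < Ca.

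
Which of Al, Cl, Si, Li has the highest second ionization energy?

Li

IE_2 is the cost of taking one more electron from the +1 cation: Al⁺ still has 2 valence electrons; Cl⁺ still has 6 valence electrons; Si⁺ still has 3 valence electrons; Li⁺ is the bare [He] core.
Pulling an electron out of a noble-gas core costs far more than removing a remaining valence electron, so Li sits at the high end of IE_2.
Valence configurations: Al⁺ [Ne]3s², Cl⁺ [Ne]3s²3p⁴, Si⁺ [Ne]3s²3p¹.
Si⁺ loses a lone 3p electron whereas Al⁺ must break into a filled 3s² pair, so IE_2(Al) > IE_2(Si) even though Si has the higher nuclear charge.
The numbers (kJ/mol): Al 1817, Cl 2298, Si 1577, Li 7298.
So the second ionization energies run Si < Al < Cl < Li.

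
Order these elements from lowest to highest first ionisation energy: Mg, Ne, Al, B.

Al < Mg < B < Ne

B is in period 2, group 13; Ne is in period 2, group 18; Mg is in period 3, group 2; Al is in period 3, group 13.
IE₁ increases left→right with effective nuclear charge and decreases top→bottom as the valence shell moves farther out.
Here both period and group differ, so the two effects have to be weighed against each other.
Mg > Al: this pair runs against the simple trend — see the exception note.
B > Mg: both effects reinforce here, so B is clearly the higher of the two.
Ne > B: both are in period 2; the period trend gives Ne the larger value.
Note the exception: Mg has a higher first ionization energy than Al, contrary to the simple trend — Al's single 3p electron is easier to remove than one from Mg's filled 3s².
For reference (kJ/mol): B 801, Ne 2081, Mg 738, Al 578.
So from lowest to highest: Al < Mg < B < Ne.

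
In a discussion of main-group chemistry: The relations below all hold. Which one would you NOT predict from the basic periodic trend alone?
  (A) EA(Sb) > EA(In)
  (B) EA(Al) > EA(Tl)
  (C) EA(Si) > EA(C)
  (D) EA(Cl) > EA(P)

The general trend: electron affinity increases across a period and decreases down a group.
(A) Sb (period 5, group 15) vs In (period 5, group 13): the stated order agrees with the simple trend.
(B) Al (period 3, group 13) vs Tl (period 6, group 13): the stated order agrees with the simple trend.
(C) Si (period 3, group 14) vs C (period 2, group 14): the stated order contradicts the simple trend.
(D) Cl (period 3, group 17) vs P (period 3, group 15): the stated order agrees with the simple trend.
The exception is (C): Si's larger, more diffuse 3p orbitals accept an added electron slightly more readily than C's compact 2p.

(C)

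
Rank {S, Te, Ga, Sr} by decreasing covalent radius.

S is in period 3, group 16; Ga is in period 4, group 13; Sr is in period 5, group 2; Te is in period 5, group 16.
Radius decreases left→right (rising Z_eff, same n) and increases top→bottom (higher n).
Neither a single period nor a single group — weigh both effects.
Ga > S: both effects reinforce here, so Ga is clearly the larger of the two.
Te > Ga: period and group pull opposite ways; the down-group shift dominates (136 vs 124 pm).
Sr > Te: Sr lies to the left of Te in period 5, so the across-period effect alone puts Sr larger.
Approximate values (pm): S 103, Ga 124, Sr 185, Te 136.
So from largest to smallest: Sr > Te > Ga > S.

Sr, Te, Ga, S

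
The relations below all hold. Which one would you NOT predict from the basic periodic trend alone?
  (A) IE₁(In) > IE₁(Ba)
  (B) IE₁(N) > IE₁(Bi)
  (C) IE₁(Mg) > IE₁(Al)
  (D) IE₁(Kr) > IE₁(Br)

The general trend: first ionization energy increases across a period and decreases down a group.
(A) In (period 5, group 13) vs Ba (period 6, group 2): the stated order agrees with the simple trend.
(B) N (period 2, group 15) vs Bi (period 6, group 15): the stated order agrees with the simple trend.
(C) Mg (period 3, group 2) vs Al (period 3, group 13): the stated order contradicts the simple trend.
(D) Kr (period 4, group 18) vs Br (period 4, group 17): the stated order agrees with the simple trend.
The exception is (C): Al's single 3p electron is easier to remove than one from Mg's filled 3s².

(C)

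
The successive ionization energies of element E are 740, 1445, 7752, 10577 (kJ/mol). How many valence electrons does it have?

2

Look for the largest jump between consecutive ionization energies: IE3/IE2 ≈ 5.4, far larger than any earlier ratio.
That jump marks the point where a core electron is being removed. So the atom has 2 valence electrons.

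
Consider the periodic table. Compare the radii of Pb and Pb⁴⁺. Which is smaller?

Forming Pb⁴⁺ removes 4 electrons from Pb. Fewer electrons for the same nuclear charge means less shielding and a higher Z_eff on the remaining electrons.
A cation is smaller than its parent atom: Pb⁴⁺ < Pb.

Pb⁴⁺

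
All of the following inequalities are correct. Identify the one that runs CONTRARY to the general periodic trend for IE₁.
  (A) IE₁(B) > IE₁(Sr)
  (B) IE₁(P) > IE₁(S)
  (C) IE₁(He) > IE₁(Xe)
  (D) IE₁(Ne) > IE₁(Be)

(B)

The general trend: IE₁ increases across a period and decreases down a group.
(A) B (period 2, group 13) vs Sr (period 5, group 2): the stated order agrees with the simple trend.
(B) P (period 3, group 15) vs S (period 3, group 16): the stated order contradicts the simple trend.
(C) He (period 1, group 18) vs Xe (period 5, group 18): the stated order agrees with the simple trend.
(D) Ne (period 2, group 18) vs Be (period 2, group 2): the stated order agrees with the simple trend.
The exception is (B): S (3p⁴) ionizes more easily than half-filled P (3p³) because the paired 3p electron in S is pushed out by e⁻–e⁻ repulsion.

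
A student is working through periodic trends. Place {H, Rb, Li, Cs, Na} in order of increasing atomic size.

H < Li < Na < Rb < Cs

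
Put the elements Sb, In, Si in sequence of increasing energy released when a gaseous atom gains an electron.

In < Sb < Si

Si is in period 3, group 14; In is in period 5, group 13; Sb is in period 5, group 15.
Atoms with high Z_eff and room in the valence shell (especially the halogens) have the most exothermic electron affinities.
Here both period and group differ, so the two effects have to be weighed against each other.
Sb > In: Sb lies to the right of In in period 5, so the across-period effect alone puts Sb higher.
Si > Sb: period and group pull opposite ways; the down-group shift dominates (134 vs 103 kJ/mol).
For reference (kJ/mol): Si 134, In 29, Sb 103.
So from lowest to highest: In < Sb < Si.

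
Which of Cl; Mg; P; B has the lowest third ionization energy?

IE_3 is the cost of taking one more electron from the +2 cation: Cl²⁺ still has 5 valence electrons; Mg²⁺ is the bare [Ne] core; P²⁺ still has 3 valence electrons; B²⁺ still has 1 valence electron.
Breaking into a closed-shell core is much more expensive than removing a leftover valence electron — Mg has the largest IE_3 here.
Valence configurations: Cl²⁺ [Ne]3s²3p³, P²⁺ [Ne]3s²3p¹, B²⁺ [He]2s¹.
Tabulated IE_3 (kJ/mol): Cl 3822, Mg 7733, P 2914, B 3660.
Overall IE_3 order: P < B < Cl < Mg.

P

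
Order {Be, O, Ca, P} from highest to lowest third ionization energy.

Be > O > Ca > P

After 2 electrons have been removed, what remains? Be²⁺ is the bare [He] core; O²⁺ still has 4 valence electrons; Ca²⁺ is the bare [Ar] core; P²⁺ still has 3 valence electrons.
Usually core removal costs more than valence removal, but here the competition is close: a tightly held n=2 valence electron can cost more to remove than an n=3 core electron, so the actual values have to decide it.
Valence configurations: O²⁺ [He]2s²2p², P²⁺ [Ne]3s²3p¹.
Approximate IE_3 values (kJ/mol): Be 14849, O 5300, Ca 4912, P 2914.
Overall IE_3 order: P < Ca < O < Be.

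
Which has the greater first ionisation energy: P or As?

IE₁ increases left→right with effective nuclear charge and decreases top→bottom as the valence shell moves farther out.
All are in group 15, so first ionization energy increases up the group.
So P has the greater first ionisation energy (P > As).

P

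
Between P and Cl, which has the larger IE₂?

After 1 electron has been removed, what remains? P⁺ still has 4 valence electrons; Cl⁺ still has 6 valence electrons.
All are still removing valence electrons, so compare the +1 ions as you would atoms: IE_2 generally rises across a period (higher Z_eff) and falls down a group (larger shell), subject to the usual subshell exceptions.
Valence configurations: P⁺ [Ne]3s²3p², Cl⁺ [Ne]3s²3p⁴.
The numbers (kJ/mol): P 1907, Cl 2298.
Putting it together, IE_2: P < Cl.

Cl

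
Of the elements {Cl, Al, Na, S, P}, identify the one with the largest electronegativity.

Cl

Atoms toward the upper right of the periodic table pull bonding electrons most strongly.
All lie in period 3, so electronegativity increases left to right.
The largest electronegativity among these belongs to Cl.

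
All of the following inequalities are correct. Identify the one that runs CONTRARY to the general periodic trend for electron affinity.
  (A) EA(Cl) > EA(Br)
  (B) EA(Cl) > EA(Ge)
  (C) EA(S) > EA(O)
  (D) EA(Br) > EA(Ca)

The general trend: electron affinity increases across a period and decreases down a group.
(A) Cl (period 3, group 17) vs Br (period 4, group 17): the stated order agrees with the simple trend.
(B) Cl (period 3, group 17) vs Ge (period 4, group 14): the stated order agrees with the simple trend.
(C) S (period 3, group 16) vs O (period 2, group 16): the stated order contradicts the simple trend.
(D) Br (period 4, group 17) vs Ca (period 4, group 2): the stated order agrees with the simple trend.
The exception is (C): the compact 2p subshell of O repels the added electron more than S's larger 3p does.

(C)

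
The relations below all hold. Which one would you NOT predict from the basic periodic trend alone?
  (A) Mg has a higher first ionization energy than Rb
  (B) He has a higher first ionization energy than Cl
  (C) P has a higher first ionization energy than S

The general trend: first ionization energy increases across a period and decreases down a group.
(A) Mg (period 3, group 2) vs Rb (period 5, group 1): the stated order agrees with the simple trend.
(B) He (period 1, group 18) vs Cl (period 3, group 17): the stated order agrees with the simple trend.
(C) P (period 3, group 15) vs S (period 3, group 16): the stated order contradicts the simple trend.
The exception is (C): S (3p⁴) ionizes more easily than half-filled P (3p³) because the paired 3p electron in S is pushed out by e⁻–e⁻ repulsion.

(C)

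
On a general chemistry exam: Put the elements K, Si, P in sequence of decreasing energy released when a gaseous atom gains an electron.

Si > P > K

Si is in period 3, group 14; P is in period 3, group 15; K is in period 4, group 1.
EA tends to increase across a period and decrease down a group, though the pattern is less regular than for IE or radius.
These span different periods and groups, so the two trends combine.
P > K: relative to K, both the across-period and down-group shifts push P's electron affinity up.
Si > P: this pair runs against the simple trend — see the exception note.
Note the exception: Si has a higher electron affinity than P, contrary to the simple trend — adding an electron to P's half-filled 3p³ is unfavourable, so Si (3p²) has the more exothermic EA.
For reference (kJ/mol): Si 134, P 72, K 48.
So from highest to lowest: Si > P > K.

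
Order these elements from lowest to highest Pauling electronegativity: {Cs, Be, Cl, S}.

Be is in period 2, group 2; S is in period 3, group 16; Cl is in period 3, group 17; Cs is in period 6, group 1.
Electronegativity increases across a period and decreases down a group, tracking effective nuclear charge and atomic size.
Here both period and group differ, so the two effects have to be weighed against each other.
Be > Cs: relative to Cs, both the across-period and down-group shifts push Be's electronegativity up.
S > Be: period and group pull opposite ways; the across-period shift dominates (2.58 vs 1.57).
Cl > S: Cl lies to the right of S in period 3, so the across-period effect alone puts Cl higher.
Approximate values (Pauling): Be 1.57, S 2.58, Cl 3.16, Cs 0.79.
So from lowest to highest: Cs < Be < S < Cl.

Cs < Be < S < Cl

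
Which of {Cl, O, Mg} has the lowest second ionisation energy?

Mg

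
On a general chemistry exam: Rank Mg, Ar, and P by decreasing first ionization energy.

First ionization energy rises across a period (greater Z_eff holds electrons more tightly) and falls down a group (valence electrons are farther from the nucleus).
All lie in period 3, so first ionization energy increases left to right.
So from highest to lowest: Ar > P > Mg.

Ar, P, Mg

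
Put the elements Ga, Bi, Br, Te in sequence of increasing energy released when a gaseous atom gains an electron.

Ga < Bi < Te < Br

Ga is in period 4, group 13; Br is in period 4, group 17; Te is in period 5, group 16; Bi is in period 6, group 15.
EA tends to increase across a period and decrease down a group, though the pattern is less regular than for IE or radius.
Here both period and group differ, so the two effects have to be weighed against each other.
Bi > Ga: the two effects oppose for this pair; the across-period effect wins (91 vs 29 kJ/mol).
Te > Bi: both effects reinforce here, so Te is clearly the higher of the two.
Br > Te: relative to Te, both the across-period and down-group shifts push Br's electron affinity up.
Tabulated electron affinity (kJ/mol): Ga 29, Br 325, Te 190, Bi 91.
So from lowest to highest: Ga < Bi < Te < Br.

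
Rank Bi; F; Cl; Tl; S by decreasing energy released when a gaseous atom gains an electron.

F is in period 2, group 17; S is in period 3, group 16; Cl is in period 3, group 17; Tl is in period 6, group 13; Bi is in period 6, group 15.
Adding an electron releases more energy for atoms nearer the top right (short of the noble gases).
Neither a single period nor a single group — weigh both effects.
Bi > Tl: both are in period 6; the period trend gives Bi the larger value.
S > Bi: relative to Bi, both the across-period and down-group shifts push S's electron affinity up.
F > S: both effects reinforce here, so F is clearly the higher of the two.
Cl > F: this pair runs against the simple trend — see the exception note.
Note the exception: Cl has a higher electron affinity than F, contrary to the simple trend — F's small 2p subshell makes the incoming electron feel strong e⁻–e⁻ repulsion, so Cl actually releases more energy on gaining an electron.
Approximate values (kJ/mol): F 328, S 200, Cl 349, Tl 19, Bi 91.
So from highest to lowest: Cl > F > S > Bi > Tl.

Cl > F > S > Bi > Tl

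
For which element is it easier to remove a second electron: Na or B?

IE_2 is the cost of taking one more electron from the +1 cation: Na⁺ is the bare [Ne] core; B⁺ still has 2 valence electrons.
Breaking into a closed-shell core is much more expensive than removing a leftover valence electron — Na has the largest IE_2 here.
Tabulated IE_2 (kJ/mol): Na 4562, B 2427.
Putting it together, IE_2: B < Na.

B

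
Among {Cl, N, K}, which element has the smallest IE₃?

Cl

After 2 electrons have been removed, what remains? Cl²⁺ still has 5 valence electrons; N²⁺ still has 3 valence electrons; K²⁺ is already 1 electron into the core.
Usually core removal costs more than valence removal, but here the competition is close: a tightly held n=2 valence electron can cost more to remove than an n=3 core electron, so the actual values have to decide it.
Valence configurations: Cl²⁺ [Ne]3s²3p³, N²⁺ [He]2s²2p¹.
Approximate IE_3 values (kJ/mol): Cl 3822, N 4578, K 4420.
Hence IE_3: Cl < K < N.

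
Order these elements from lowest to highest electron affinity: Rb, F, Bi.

Rb < Bi < F

F is in period 2, group 17; Rb is in period 5, group 1; Bi is in period 6, group 15.
Adding an electron releases more energy for atoms nearer the top right (short of the noble gases).
These span different periods and groups, so the two trends combine.
Bi > Rb: the two effects oppose for this pair; the across-period effect wins (91 vs 47 kJ/mol).
F > Bi: both effects reinforce here, so F is clearly the higher of the two.
For reference (kJ/mol): F 328, Rb 47, Bi 91.
So from lowest to highest: Rb < Bi < F.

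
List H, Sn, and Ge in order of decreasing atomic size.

Sn > Ge > H

Atomic radius shrinks across a period as nuclear charge pulls the same shell inward, and grows down a group as new shells are added.
Here both period and group differ, so the two effects have to be weighed against each other.
Ge > H: period and group pull opposite ways; the down-group shift dominates (121 vs 32 pm).
Sn > Ge: they share group 14; the group trend gives Sn the larger value.
Approximate values (pm): H 32, Ge 121, Sn 140.
So from largest to smallest: Sn > Ge > H.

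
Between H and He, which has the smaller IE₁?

H is in period 1, group 1; He is in period 1, group 18.
IE₁ increases left→right with effective nuclear charge and decreases top→bottom as the valence shell moves farther out.
All lie in period 1, so first ionization energy increases left to right.
So H has the smaller IE₁ (H < He).

H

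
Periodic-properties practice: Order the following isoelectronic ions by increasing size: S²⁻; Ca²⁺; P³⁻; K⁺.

Ca²⁺, K⁺, S²⁻, P³⁻

All of these have 18 electrons, so size is governed by nuclear charge alone: the more protons, the stronger the pull on the same electron cloud, and the smaller the ion.
Nuclear charges: Ca²⁺ (Z=20), K⁺ (Z=19), S²⁻ (Z=16), P³⁻ (Z=15).
Smallest to largest: Ca²⁺ < K⁺ < S²⁻ < P³⁻.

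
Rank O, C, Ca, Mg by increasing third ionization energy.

The third ionization energy removes an electron from the +2 ion. For each element: O²⁺ still has 4 valence electrons; C²⁺ still has 2 valence electrons; Ca²⁺ is the bare [Ar] core; Mg²⁺ is the bare [Ne] core.
Usually core removal costs more than valence removal, but here the competition is close: a tightly held n=2 valence electron can cost more to remove than an n=3 core electron, so the actual values have to decide it.
Valence configurations: O²⁺ [He]2s²2p², C²⁺ [He]2s².
Approximate IE_3 values (kJ/mol): O 5300, C 4620, Ca 4912, Mg 7733.
Putting it together, IE_3: C < Ca < O < Mg.

C < Ca < O < Mg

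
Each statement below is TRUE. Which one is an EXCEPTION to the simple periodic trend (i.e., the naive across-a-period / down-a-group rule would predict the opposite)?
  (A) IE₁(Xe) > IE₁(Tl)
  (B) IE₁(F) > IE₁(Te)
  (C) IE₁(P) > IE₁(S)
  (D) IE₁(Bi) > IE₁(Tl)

(C)

The general trend: IE₁ increases across a period and decreases down a group.
(A) Xe (period 5, group 18) vs Tl (period 6, group 13): the stated order agrees with the simple trend.
(B) F (period 2, group 17) vs Te (period 5, group 16): the stated order agrees with the simple trend.
(C) P (period 3, group 15) vs S (period 3, group 16): the stated order contradicts the simple trend.
(D) Bi (period 6, group 15) vs Tl (period 6, group 13): the stated order agrees with the simple trend.
The exception is (C): S (3p⁴) ionizes more easily than half-filled P (3p³) because the paired 3p electron in S is pushed out by e⁻–e⁻ repulsion.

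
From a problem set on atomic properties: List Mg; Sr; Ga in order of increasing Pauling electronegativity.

Mg is in period 3, group 2; Ga is in period 4, group 13; Sr is in period 5, group 2.
Smaller atoms with higher effective nuclear charge are more electronegative.
Here both period and group differ, so the two effects have to be weighed against each other.
Mg > Sr: they share group 2; the group trend gives Mg the larger value.
Ga > Mg: period and group pull opposite ways; the across-period shift dominates (1.81 vs 1.31).
Tabulated electronegativity (Pauling): Mg 1.31, Ga 1.81, Sr 0.95.
So from lowest to highest: Sr < Mg < Ga.

Sr < Mg < Ga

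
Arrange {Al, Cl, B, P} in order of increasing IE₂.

The second ionization energy removes an electron from the +1 ion. For each element: Al⁺ still has 2 valence electrons; Cl⁺ still has 6 valence electrons; B⁺ still has 2 valence electrons; P⁺ still has 4 valence electrons.
All are still removing valence electrons, so compare the +1 ions as you would atoms: IE_2 generally rises across a period (higher Z_eff) and falls down a group (larger shell), subject to the usual subshell exceptions.
Valence configurations: Al⁺ [Ne]3s², Cl⁺ [Ne]3s²3p⁴, B⁺ [He]2s², P⁺ [Ne]3s²3p².
The numbers (kJ/mol): Al 1817, Cl 2298, B 2427, P 1907.
So the second ionization energies run Al < P < Cl < B.

Al, P, Cl, B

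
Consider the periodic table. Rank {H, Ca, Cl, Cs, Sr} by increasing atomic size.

Atomic radius shrinks across a period as nuclear charge pulls the same shell inward, and grows down a group as new shells are added.
Here both period and group differ, so the two effects have to be weighed against each other.
Cl > H: period and group pull opposite ways; the down-group shift dominates (99 vs 32 pm).
Ca > Cl: relative to Cl, both the across-period and down-group shifts push Ca's atomic radius up.
Sr > Ca: they share group 2; the group trend gives Sr the larger value.
Cs > Sr: both effects reinforce here, so Cs is clearly the larger of the two.
For reference (pm): H 32, Cl 99, Ca 171, Sr 185, Cs 232.
So from smallest to largest: H < Cl < Ca < Sr < Cs.

H < Cl < Ca < Sr < Cs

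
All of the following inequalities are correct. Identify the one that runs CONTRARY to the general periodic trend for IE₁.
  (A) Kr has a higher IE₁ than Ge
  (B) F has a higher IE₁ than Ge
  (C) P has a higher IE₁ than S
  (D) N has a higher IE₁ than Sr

(C)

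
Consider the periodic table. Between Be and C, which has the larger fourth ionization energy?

After 3 electrons have been removed, what remains? Be³⁺ is already 1 electron into the core; C³⁺ still has 1 valence electron.
Pulling an electron out of a noble-gas core costs far more than removing a remaining valence electron, so Be sits at the high end of IE_4.
Tabulated IE_4 (kJ/mol): Be 21007, C 6223.
Hence IE_4: C < Be.

Be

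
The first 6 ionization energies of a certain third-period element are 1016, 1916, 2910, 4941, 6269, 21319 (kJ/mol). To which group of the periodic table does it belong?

Look for the largest jump between consecutive ionization energies: IE6/IE5 ≈ 3.4, far larger than any earlier ratio.
That jump marks the point where a core electron is being removed. So the atom has 5 valence electrons.
A main-group element with 5 valence electrons is in group 15.

Group 15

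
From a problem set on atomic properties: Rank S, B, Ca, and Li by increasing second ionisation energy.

Ca, S, B, Li

IE_2 is the cost of taking one more electron from the +1 cation: S⁺ still has 5 valence electrons; B⁺ still has 2 valence electrons; Ca⁺ still has 1 valence electron; Li⁺ is the bare [He] core.
Pulling an electron out of a noble-gas core costs far more than removing a remaining valence electron, so Li sits at the high end of IE_2.
Valence configurations: S⁺ [Ne]3s²3p³, B⁺ [He]2s², Ca⁺ [Ar]4s¹.
Approximate IE_2 values (kJ/mol): S 2252, B 2427, Ca 1145, Li 7298.
So the second ionization energies run Ca < S < B < Li.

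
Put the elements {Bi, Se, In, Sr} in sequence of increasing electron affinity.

Sr, In, Bi, Se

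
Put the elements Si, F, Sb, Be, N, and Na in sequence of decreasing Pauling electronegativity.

Be is in period 2, group 2; N is in period 2, group 15; F is in period 2, group 17; Na is in period 3, group 1; Si is in period 3, group 14; Sb is in period 5, group 15.
EN rises left→right (higher Z_eff, smaller atoms) and falls top→bottom (larger, more shielded atoms).
Neither a single period nor a single group — weigh both effects.
Be > Na: relative to Na, both the across-period and down-group shifts push Be's electronegativity up.
Si > Be: period and group pull opposite ways; the across-period shift dominates (1.90 vs 1.57).
Sb > Si: the two effects oppose for this pair; the across-period effect wins (2.05 vs 1.90).
N > Sb: N sits above Sb in group 15, so the down-group effect alone puts N higher.
F > N: both are in period 2; the period trend gives F the larger value.
Tabulated electronegativity (Pauling): Be 1.57, N 3.04, F 3.98, Na 0.93, Si 1.90, Sb 2.05.
So from highest to lowest: F > N > Sb > Si > Be > Na.

F > N > Sb > Si > Be > Na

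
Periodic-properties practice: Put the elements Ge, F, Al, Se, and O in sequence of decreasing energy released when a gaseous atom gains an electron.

O is in period 2, group 16; F is in period 2, group 17; Al is in period 3, group 13; Ge is in period 4, group 14; Se is in period 4, group 16.
Adding an electron releases more energy for atoms nearer the top right (short of the noble gases).
Here both period and group differ, so the two effects have to be weighed against each other.
Ge > Al: the two effects oppose for this pair; the across-period effect wins (119 vs 42 kJ/mol).
O > Ge: both effects reinforce here, so O is clearly the higher of the two.
Se > O: this pair runs against the simple trend — see the exception note.
F > Se: both effects reinforce here, so F is clearly the higher of the two.
Note the exception: Se has a higher electron affinity than O, contrary to the simple trend — O's compact 2p subshell gives strong electron–electron repulsion on the added electron.
For reference (kJ/mol): O 141, F 328, Al 42, Ge 119, Se 195.
So from highest to lowest: F > Se > O > Ge > Al.

F, Se, O, Ge, Al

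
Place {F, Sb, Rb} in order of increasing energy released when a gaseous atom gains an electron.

F is in period 2, group 17; Rb is in period 5, group 1; Sb is in period 5, group 15.
Adding an electron releases more energy for atoms nearer the top right (short of the noble gases).
Neither a single period nor a single group — weigh both effects.
Sb > Rb: Sb lies to the right of Rb in period 5, so the across-period effect alone puts Sb higher.
F > Sb: relative to Sb, both the across-period and down-group shifts push F's electron affinity up.
For reference (kJ/mol): F 328, Rb 47, Sb 103.
So from lowest to highest: Rb < Sb < F.

Rb, Sb, F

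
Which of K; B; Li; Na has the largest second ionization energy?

Li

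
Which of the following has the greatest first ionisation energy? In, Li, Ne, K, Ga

IE₁ increases left→right with effective nuclear charge and decreases top→bottom as the valence shell moves farther out.
These span different periods and groups, so the two trends combine.
Li > K: they share group 1; the group trend gives Li the larger value.
In > Li: the two effects oppose for this pair; the across-period effect wins (558 vs 520 kJ/mol).
Ga > In: Ga sits above In in group 13, so the down-group effect alone puts Ga higher.
Ne > Ga: both effects reinforce here, so Ne is clearly the higher of the two.
Tabulated first ionization energy (kJ/mol): Li 520, Ne 2081, K 419, Ga 579, In 558.
The greatest first ionisation energy among these belongs to Ne.

Ne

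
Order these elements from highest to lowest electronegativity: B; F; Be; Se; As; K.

Be is in period 2, group 2; B is in period 2, group 13; F is in period 2, group 17; K is in period 4, group 1; As is in period 4, group 15; Se is in period 4, group 16.
EN rises left→right (higher Z_eff, smaller atoms) and falls top→bottom (larger, more shielded atoms).
These span different periods and groups, so the two trends combine.
Be > K: both effects reinforce here, so Be is clearly the higher of the two.
B > Be: both are in period 2; the period trend gives B the larger value.
As > B: period and group pull opposite ways; the across-period shift dominates (2.18 vs 2.04).
Se > As: Se lies to the right of As in period 4, so the across-period effect alone puts Se higher.
F > Se: both effects reinforce here, so F is clearly the higher of the two.
For reference (Pauling): Be 1.57, B 2.04, F 3.98, K 0.82, As 2.18, Se 2.55.
So from highest to lowest: F > Se > As > B > Be > K.

F > Se > As > B > Be > K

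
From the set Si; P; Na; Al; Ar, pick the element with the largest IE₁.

Ar

Na is in period 3, group 1; Al is in period 3, group 13; Si is in period 3, group 14; P is in period 3, group 15; Ar is in period 3, group 18.
First ionization energy rises across a period (greater Z_eff holds electrons more tightly) and falls down a group (valence electrons are farther from the nucleus).
All lie in period 3, so first ionization energy increases left to right.
The largest IE₁ among these belongs to Ar.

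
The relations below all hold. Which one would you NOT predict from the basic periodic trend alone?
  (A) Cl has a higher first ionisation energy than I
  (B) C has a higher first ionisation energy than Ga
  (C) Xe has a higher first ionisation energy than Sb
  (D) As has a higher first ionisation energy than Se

(D)

The general trend: first ionisation energy increases across a period and decreases down a group.
(A) Cl (period 3, group 17) vs I (period 5, group 17): the stated order agrees with the simple trend.
(B) C (period 2, group 14) vs Ga (period 4, group 13): the stated order agrees with the simple trend.
(C) Xe (period 5, group 18) vs Sb (period 5, group 15): the stated order agrees with the simple trend.
(D) As (period 4, group 15) vs Se (period 4, group 16): the stated order contradicts the simple trend.
The exception is (D): Se (4p⁴) ionizes more easily than half-filled As (4p³).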